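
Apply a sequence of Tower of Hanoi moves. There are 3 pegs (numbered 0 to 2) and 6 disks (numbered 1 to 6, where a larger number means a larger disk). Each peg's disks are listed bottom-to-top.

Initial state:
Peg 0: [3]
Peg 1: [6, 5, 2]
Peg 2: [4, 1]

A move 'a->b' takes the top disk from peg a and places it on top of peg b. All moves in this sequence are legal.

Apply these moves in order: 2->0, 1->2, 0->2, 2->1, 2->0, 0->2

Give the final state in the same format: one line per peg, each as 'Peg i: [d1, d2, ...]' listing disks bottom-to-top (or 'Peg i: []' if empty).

Answer: Peg 0: [3]
Peg 1: [6, 5, 1]
Peg 2: [4, 2]

Derivation:
After move 1 (2->0):
Peg 0: [3, 1]
Peg 1: [6, 5, 2]
Peg 2: [4]

After move 2 (1->2):
Peg 0: [3, 1]
Peg 1: [6, 5]
Peg 2: [4, 2]

After move 3 (0->2):
Peg 0: [3]
Peg 1: [6, 5]
Peg 2: [4, 2, 1]

After move 4 (2->1):
Peg 0: [3]
Peg 1: [6, 5, 1]
Peg 2: [4, 2]

After move 5 (2->0):
Peg 0: [3, 2]
Peg 1: [6, 5, 1]
Peg 2: [4]

After move 6 (0->2):
Peg 0: [3]
Peg 1: [6, 5, 1]
Peg 2: [4, 2]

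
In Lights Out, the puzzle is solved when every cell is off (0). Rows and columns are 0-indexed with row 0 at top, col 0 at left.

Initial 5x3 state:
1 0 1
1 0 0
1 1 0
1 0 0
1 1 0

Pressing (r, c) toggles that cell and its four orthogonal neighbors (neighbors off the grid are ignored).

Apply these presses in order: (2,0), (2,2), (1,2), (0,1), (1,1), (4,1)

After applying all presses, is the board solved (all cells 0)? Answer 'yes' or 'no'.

Answer: no

Derivation:
After press 1 at (2,0):
1 0 1
0 0 0
0 0 0
0 0 0
1 1 0

After press 2 at (2,2):
1 0 1
0 0 1
0 1 1
0 0 1
1 1 0

After press 3 at (1,2):
1 0 0
0 1 0
0 1 0
0 0 1
1 1 0

After press 4 at (0,1):
0 1 1
0 0 0
0 1 0
0 0 1
1 1 0

After press 5 at (1,1):
0 0 1
1 1 1
0 0 0
0 0 1
1 1 0

After press 6 at (4,1):
0 0 1
1 1 1
0 0 0
0 1 1
0 0 1

Lights still on: 7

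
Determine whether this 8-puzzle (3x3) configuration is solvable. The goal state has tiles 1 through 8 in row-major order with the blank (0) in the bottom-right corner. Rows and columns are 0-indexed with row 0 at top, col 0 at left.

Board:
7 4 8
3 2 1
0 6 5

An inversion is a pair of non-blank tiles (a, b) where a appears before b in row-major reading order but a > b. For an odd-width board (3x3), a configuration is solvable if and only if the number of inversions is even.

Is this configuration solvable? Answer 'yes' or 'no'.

Answer: yes

Derivation:
Inversions (pairs i<j in row-major order where tile[i] > tile[j] > 0): 18
18 is even, so the puzzle is solvable.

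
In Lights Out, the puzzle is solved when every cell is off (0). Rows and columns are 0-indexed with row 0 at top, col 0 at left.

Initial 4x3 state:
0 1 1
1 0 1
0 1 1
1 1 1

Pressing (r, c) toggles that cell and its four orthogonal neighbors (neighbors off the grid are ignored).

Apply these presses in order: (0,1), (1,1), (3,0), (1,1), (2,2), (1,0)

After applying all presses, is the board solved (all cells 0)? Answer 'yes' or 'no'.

After press 1 at (0,1):
1 0 0
1 1 1
0 1 1
1 1 1

After press 2 at (1,1):
1 1 0
0 0 0
0 0 1
1 1 1

After press 3 at (3,0):
1 1 0
0 0 0
1 0 1
0 0 1

After press 4 at (1,1):
1 0 0
1 1 1
1 1 1
0 0 1

After press 5 at (2,2):
1 0 0
1 1 0
1 0 0
0 0 0

After press 6 at (1,0):
0 0 0
0 0 0
0 0 0
0 0 0

Lights still on: 0

Answer: yes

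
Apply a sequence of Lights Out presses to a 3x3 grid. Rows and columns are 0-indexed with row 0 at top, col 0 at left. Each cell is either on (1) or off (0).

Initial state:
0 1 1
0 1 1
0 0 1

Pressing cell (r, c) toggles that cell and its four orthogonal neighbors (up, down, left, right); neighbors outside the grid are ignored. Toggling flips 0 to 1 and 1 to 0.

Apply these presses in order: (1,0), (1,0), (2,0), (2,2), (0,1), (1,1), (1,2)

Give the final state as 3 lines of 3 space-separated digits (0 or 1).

Answer: 1 1 1
0 0 0
1 1 1

Derivation:
After press 1 at (1,0):
1 1 1
1 0 1
1 0 1

After press 2 at (1,0):
0 1 1
0 1 1
0 0 1

After press 3 at (2,0):
0 1 1
1 1 1
1 1 1

After press 4 at (2,2):
0 1 1
1 1 0
1 0 0

After press 5 at (0,1):
1 0 0
1 0 0
1 0 0

After press 6 at (1,1):
1 1 0
0 1 1
1 1 0

After press 7 at (1,2):
1 1 1
0 0 0
1 1 1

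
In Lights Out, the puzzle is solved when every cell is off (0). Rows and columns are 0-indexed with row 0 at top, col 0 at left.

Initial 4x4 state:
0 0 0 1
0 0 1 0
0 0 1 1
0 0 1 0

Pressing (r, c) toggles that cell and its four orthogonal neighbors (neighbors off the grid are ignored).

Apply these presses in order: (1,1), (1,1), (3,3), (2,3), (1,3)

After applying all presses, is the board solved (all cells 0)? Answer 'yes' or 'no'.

Answer: yes

Derivation:
After press 1 at (1,1):
0 1 0 1
1 1 0 0
0 1 1 1
0 0 1 0

After press 2 at (1,1):
0 0 0 1
0 0 1 0
0 0 1 1
0 0 1 0

After press 3 at (3,3):
0 0 0 1
0 0 1 0
0 0 1 0
0 0 0 1

After press 4 at (2,3):
0 0 0 1
0 0 1 1
0 0 0 1
0 0 0 0

After press 5 at (1,3):
0 0 0 0
0 0 0 0
0 0 0 0
0 0 0 0

Lights still on: 0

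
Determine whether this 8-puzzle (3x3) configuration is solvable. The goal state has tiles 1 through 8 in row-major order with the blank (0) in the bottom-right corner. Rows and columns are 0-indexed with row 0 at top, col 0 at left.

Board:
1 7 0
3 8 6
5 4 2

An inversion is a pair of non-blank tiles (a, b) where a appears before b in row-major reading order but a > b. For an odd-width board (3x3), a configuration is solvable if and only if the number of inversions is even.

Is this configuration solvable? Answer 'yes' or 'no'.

Inversions (pairs i<j in row-major order where tile[i] > tile[j] > 0): 16
16 is even, so the puzzle is solvable.

Answer: yes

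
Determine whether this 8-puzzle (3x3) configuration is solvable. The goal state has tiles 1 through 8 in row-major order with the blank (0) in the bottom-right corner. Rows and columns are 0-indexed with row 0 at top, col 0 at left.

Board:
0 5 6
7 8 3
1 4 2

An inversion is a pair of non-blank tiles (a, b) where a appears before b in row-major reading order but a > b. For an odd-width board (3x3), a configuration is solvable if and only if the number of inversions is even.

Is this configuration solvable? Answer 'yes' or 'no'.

Inversions (pairs i<j in row-major order where tile[i] > tile[j] > 0): 19
19 is odd, so the puzzle is not solvable.

Answer: no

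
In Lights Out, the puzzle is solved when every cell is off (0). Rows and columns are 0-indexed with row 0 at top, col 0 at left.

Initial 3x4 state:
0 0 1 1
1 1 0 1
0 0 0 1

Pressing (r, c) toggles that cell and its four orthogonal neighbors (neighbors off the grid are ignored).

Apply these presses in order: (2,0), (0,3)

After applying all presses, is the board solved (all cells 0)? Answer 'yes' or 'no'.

After press 1 at (2,0):
0 0 1 1
0 1 0 1
1 1 0 1

After press 2 at (0,3):
0 0 0 0
0 1 0 0
1 1 0 1

Lights still on: 4

Answer: no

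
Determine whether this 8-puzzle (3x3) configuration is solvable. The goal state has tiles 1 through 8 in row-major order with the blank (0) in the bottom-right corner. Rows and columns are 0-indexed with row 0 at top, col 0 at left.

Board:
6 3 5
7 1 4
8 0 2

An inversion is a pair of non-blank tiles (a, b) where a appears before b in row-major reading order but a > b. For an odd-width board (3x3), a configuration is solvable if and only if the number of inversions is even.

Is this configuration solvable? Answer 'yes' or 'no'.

Inversions (pairs i<j in row-major order where tile[i] > tile[j] > 0): 15
15 is odd, so the puzzle is not solvable.

Answer: no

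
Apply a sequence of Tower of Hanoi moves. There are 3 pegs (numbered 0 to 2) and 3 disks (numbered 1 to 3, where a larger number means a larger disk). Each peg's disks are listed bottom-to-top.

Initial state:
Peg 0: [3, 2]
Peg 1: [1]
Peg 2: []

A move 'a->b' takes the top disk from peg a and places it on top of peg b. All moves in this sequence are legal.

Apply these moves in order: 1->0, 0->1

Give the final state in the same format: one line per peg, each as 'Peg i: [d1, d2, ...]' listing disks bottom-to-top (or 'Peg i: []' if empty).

Answer: Peg 0: [3, 2]
Peg 1: [1]
Peg 2: []

Derivation:
After move 1 (1->0):
Peg 0: [3, 2, 1]
Peg 1: []
Peg 2: []

After move 2 (0->1):
Peg 0: [3, 2]
Peg 1: [1]
Peg 2: []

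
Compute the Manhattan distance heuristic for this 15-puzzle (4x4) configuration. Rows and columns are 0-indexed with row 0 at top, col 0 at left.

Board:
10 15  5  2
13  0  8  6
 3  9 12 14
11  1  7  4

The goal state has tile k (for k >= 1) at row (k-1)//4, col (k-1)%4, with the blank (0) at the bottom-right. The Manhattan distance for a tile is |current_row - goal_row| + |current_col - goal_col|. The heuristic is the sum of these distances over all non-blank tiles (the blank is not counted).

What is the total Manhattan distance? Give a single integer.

Tile 10: at (0,0), goal (2,1), distance |0-2|+|0-1| = 3
Tile 15: at (0,1), goal (3,2), distance |0-3|+|1-2| = 4
Tile 5: at (0,2), goal (1,0), distance |0-1|+|2-0| = 3
Tile 2: at (0,3), goal (0,1), distance |0-0|+|3-1| = 2
Tile 13: at (1,0), goal (3,0), distance |1-3|+|0-0| = 2
Tile 8: at (1,2), goal (1,3), distance |1-1|+|2-3| = 1
Tile 6: at (1,3), goal (1,1), distance |1-1|+|3-1| = 2
Tile 3: at (2,0), goal (0,2), distance |2-0|+|0-2| = 4
Tile 9: at (2,1), goal (2,0), distance |2-2|+|1-0| = 1
Tile 12: at (2,2), goal (2,3), distance |2-2|+|2-3| = 1
Tile 14: at (2,3), goal (3,1), distance |2-3|+|3-1| = 3
Tile 11: at (3,0), goal (2,2), distance |3-2|+|0-2| = 3
Tile 1: at (3,1), goal (0,0), distance |3-0|+|1-0| = 4
Tile 7: at (3,2), goal (1,2), distance |3-1|+|2-2| = 2
Tile 4: at (3,3), goal (0,3), distance |3-0|+|3-3| = 3
Sum: 3 + 4 + 3 + 2 + 2 + 1 + 2 + 4 + 1 + 1 + 3 + 3 + 4 + 2 + 3 = 38

Answer: 38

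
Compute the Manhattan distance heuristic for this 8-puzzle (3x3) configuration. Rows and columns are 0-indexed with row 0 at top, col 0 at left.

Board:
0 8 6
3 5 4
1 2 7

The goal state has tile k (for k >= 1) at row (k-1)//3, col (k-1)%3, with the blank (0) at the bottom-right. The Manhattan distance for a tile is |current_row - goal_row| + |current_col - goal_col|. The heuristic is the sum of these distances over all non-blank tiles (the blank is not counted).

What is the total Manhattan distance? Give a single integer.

Tile 8: (0,1)->(2,1) = 2
Tile 6: (0,2)->(1,2) = 1
Tile 3: (1,0)->(0,2) = 3
Tile 5: (1,1)->(1,1) = 0
Tile 4: (1,2)->(1,0) = 2
Tile 1: (2,0)->(0,0) = 2
Tile 2: (2,1)->(0,1) = 2
Tile 7: (2,2)->(2,0) = 2
Sum: 2 + 1 + 3 + 0 + 2 + 2 + 2 + 2 = 14

Answer: 14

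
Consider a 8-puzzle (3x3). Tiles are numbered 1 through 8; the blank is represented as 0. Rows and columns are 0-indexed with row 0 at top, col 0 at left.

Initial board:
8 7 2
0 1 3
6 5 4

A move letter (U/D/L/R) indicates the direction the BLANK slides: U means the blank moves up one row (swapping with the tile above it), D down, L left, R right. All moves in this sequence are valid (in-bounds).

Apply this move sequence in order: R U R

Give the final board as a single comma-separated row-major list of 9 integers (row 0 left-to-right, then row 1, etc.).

Answer: 8, 2, 0, 1, 7, 3, 6, 5, 4

Derivation:
After move 1 (R):
8 7 2
1 0 3
6 5 4

After move 2 (U):
8 0 2
1 7 3
6 5 4

After move 3 (R):
8 2 0
1 7 3
6 5 4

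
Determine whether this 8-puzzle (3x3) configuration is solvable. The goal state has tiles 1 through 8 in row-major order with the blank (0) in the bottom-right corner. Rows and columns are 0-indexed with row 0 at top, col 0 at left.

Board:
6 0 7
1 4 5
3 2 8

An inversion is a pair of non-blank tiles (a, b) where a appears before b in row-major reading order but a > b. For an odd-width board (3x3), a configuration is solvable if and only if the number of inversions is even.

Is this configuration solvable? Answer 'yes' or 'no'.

Answer: no

Derivation:
Inversions (pairs i<j in row-major order where tile[i] > tile[j] > 0): 15
15 is odd, so the puzzle is not solvable.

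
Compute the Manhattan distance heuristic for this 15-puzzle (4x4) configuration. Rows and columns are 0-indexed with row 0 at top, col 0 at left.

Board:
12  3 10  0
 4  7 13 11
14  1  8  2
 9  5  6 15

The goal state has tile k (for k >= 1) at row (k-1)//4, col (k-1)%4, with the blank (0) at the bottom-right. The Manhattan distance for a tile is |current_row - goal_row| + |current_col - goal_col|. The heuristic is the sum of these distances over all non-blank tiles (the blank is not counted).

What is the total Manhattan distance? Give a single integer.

Answer: 39

Derivation:
Tile 12: at (0,0), goal (2,3), distance |0-2|+|0-3| = 5
Tile 3: at (0,1), goal (0,2), distance |0-0|+|1-2| = 1
Tile 10: at (0,2), goal (2,1), distance |0-2|+|2-1| = 3
Tile 4: at (1,0), goal (0,3), distance |1-0|+|0-3| = 4
Tile 7: at (1,1), goal (1,2), distance |1-1|+|1-2| = 1
Tile 13: at (1,2), goal (3,0), distance |1-3|+|2-0| = 4
Tile 11: at (1,3), goal (2,2), distance |1-2|+|3-2| = 2
Tile 14: at (2,0), goal (3,1), distance |2-3|+|0-1| = 2
Tile 1: at (2,1), goal (0,0), distance |2-0|+|1-0| = 3
Tile 8: at (2,2), goal (1,3), distance |2-1|+|2-3| = 2
Tile 2: at (2,3), goal (0,1), distance |2-0|+|3-1| = 4
Tile 9: at (3,0), goal (2,0), distance |3-2|+|0-0| = 1
Tile 5: at (3,1), goal (1,0), distance |3-1|+|1-0| = 3
Tile 6: at (3,2), goal (1,1), distance |3-1|+|2-1| = 3
Tile 15: at (3,3), goal (3,2), distance |3-3|+|3-2| = 1
Sum: 5 + 1 + 3 + 4 + 1 + 4 + 2 + 2 + 3 + 2 + 4 + 1 + 3 + 3 + 1 = 39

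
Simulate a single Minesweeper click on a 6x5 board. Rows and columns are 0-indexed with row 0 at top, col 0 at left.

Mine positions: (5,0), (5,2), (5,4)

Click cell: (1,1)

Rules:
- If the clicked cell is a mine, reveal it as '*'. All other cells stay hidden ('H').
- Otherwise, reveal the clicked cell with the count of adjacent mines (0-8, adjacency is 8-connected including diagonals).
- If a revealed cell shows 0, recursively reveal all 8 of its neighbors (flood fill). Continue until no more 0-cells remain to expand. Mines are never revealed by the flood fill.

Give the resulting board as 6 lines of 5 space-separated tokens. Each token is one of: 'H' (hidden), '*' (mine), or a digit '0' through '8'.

0 0 0 0 0
0 0 0 0 0
0 0 0 0 0
0 0 0 0 0
1 2 1 2 1
H H H H H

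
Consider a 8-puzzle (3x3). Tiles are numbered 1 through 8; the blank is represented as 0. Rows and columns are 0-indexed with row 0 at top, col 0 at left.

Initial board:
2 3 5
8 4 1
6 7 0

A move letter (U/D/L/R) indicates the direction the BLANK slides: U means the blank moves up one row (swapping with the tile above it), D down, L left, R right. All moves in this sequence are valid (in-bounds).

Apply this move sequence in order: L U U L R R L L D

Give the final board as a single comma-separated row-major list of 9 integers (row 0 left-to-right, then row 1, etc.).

After move 1 (L):
2 3 5
8 4 1
6 0 7

After move 2 (U):
2 3 5
8 0 1
6 4 7

After move 3 (U):
2 0 5
8 3 1
6 4 7

After move 4 (L):
0 2 5
8 3 1
6 4 7

After move 5 (R):
2 0 5
8 3 1
6 4 7

After move 6 (R):
2 5 0
8 3 1
6 4 7

After move 7 (L):
2 0 5
8 3 1
6 4 7

After move 8 (L):
0 2 5
8 3 1
6 4 7

After move 9 (D):
8 2 5
0 3 1
6 4 7

Answer: 8, 2, 5, 0, 3, 1, 6, 4, 7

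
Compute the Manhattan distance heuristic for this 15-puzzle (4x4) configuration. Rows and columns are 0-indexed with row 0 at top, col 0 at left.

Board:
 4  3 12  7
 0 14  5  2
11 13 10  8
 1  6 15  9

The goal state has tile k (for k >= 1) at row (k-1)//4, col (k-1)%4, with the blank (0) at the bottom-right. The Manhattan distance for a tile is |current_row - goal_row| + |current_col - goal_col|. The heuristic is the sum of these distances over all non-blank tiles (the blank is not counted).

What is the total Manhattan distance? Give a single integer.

Answer: 31

Derivation:
Tile 4: at (0,0), goal (0,3), distance |0-0|+|0-3| = 3
Tile 3: at (0,1), goal (0,2), distance |0-0|+|1-2| = 1
Tile 12: at (0,2), goal (2,3), distance |0-2|+|2-3| = 3
Tile 7: at (0,3), goal (1,2), distance |0-1|+|3-2| = 2
Tile 14: at (1,1), goal (3,1), distance |1-3|+|1-1| = 2
Tile 5: at (1,2), goal (1,0), distance |1-1|+|2-0| = 2
Tile 2: at (1,3), goal (0,1), distance |1-0|+|3-1| = 3
Tile 11: at (2,0), goal (2,2), distance |2-2|+|0-2| = 2
Tile 13: at (2,1), goal (3,0), distance |2-3|+|1-0| = 2
Tile 10: at (2,2), goal (2,1), distance |2-2|+|2-1| = 1
Tile 8: at (2,3), goal (1,3), distance |2-1|+|3-3| = 1
Tile 1: at (3,0), goal (0,0), distance |3-0|+|0-0| = 3
Tile 6: at (3,1), goal (1,1), distance |3-1|+|1-1| = 2
Tile 15: at (3,2), goal (3,2), distance |3-3|+|2-2| = 0
Tile 9: at (3,3), goal (2,0), distance |3-2|+|3-0| = 4
Sum: 3 + 1 + 3 + 2 + 2 + 2 + 3 + 2 + 2 + 1 + 1 + 3 + 2 + 0 + 4 = 31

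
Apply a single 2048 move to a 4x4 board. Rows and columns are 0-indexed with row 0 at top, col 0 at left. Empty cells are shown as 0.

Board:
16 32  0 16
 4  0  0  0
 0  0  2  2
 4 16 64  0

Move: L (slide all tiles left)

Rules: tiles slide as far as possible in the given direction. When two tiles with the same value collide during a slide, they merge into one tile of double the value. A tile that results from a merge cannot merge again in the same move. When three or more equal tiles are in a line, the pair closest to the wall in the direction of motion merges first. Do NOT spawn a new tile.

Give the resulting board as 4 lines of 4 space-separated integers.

Answer: 16 32 16  0
 4  0  0  0
 4  0  0  0
 4 16 64  0

Derivation:
Slide left:
row 0: [16, 32, 0, 16] -> [16, 32, 16, 0]
row 1: [4, 0, 0, 0] -> [4, 0, 0, 0]
row 2: [0, 0, 2, 2] -> [4, 0, 0, 0]
row 3: [4, 16, 64, 0] -> [4, 16, 64, 0]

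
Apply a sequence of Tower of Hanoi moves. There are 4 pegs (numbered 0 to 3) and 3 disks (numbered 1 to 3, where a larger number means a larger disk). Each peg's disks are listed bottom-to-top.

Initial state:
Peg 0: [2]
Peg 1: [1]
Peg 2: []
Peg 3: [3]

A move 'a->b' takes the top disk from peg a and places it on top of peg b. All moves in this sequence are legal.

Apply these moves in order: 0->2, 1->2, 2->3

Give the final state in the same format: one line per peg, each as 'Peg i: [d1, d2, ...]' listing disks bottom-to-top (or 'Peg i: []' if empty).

After move 1 (0->2):
Peg 0: []
Peg 1: [1]
Peg 2: [2]
Peg 3: [3]

After move 2 (1->2):
Peg 0: []
Peg 1: []
Peg 2: [2, 1]
Peg 3: [3]

After move 3 (2->3):
Peg 0: []
Peg 1: []
Peg 2: [2]
Peg 3: [3, 1]

Answer: Peg 0: []
Peg 1: []
Peg 2: [2]
Peg 3: [3, 1]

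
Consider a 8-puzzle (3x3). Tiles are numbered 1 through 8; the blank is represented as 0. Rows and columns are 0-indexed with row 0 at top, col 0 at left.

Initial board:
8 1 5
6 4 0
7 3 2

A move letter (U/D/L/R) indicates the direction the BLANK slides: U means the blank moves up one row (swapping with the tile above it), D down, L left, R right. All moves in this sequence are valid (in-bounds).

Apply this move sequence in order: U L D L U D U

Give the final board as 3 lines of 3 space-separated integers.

After move 1 (U):
8 1 0
6 4 5
7 3 2

After move 2 (L):
8 0 1
6 4 5
7 3 2

After move 3 (D):
8 4 1
6 0 5
7 3 2

After move 4 (L):
8 4 1
0 6 5
7 3 2

After move 5 (U):
0 4 1
8 6 5
7 3 2

After move 6 (D):
8 4 1
0 6 5
7 3 2

After move 7 (U):
0 4 1
8 6 5
7 3 2

Answer: 0 4 1
8 6 5
7 3 2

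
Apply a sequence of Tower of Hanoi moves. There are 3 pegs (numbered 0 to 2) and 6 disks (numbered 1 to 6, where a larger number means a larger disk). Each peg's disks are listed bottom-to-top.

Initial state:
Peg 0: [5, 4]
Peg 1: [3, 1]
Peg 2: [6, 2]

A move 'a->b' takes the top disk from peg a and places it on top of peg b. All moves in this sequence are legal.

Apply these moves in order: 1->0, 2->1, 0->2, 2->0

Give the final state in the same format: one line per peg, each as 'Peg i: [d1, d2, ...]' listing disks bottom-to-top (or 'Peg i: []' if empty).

Answer: Peg 0: [5, 4, 1]
Peg 1: [3, 2]
Peg 2: [6]

Derivation:
After move 1 (1->0):
Peg 0: [5, 4, 1]
Peg 1: [3]
Peg 2: [6, 2]

After move 2 (2->1):
Peg 0: [5, 4, 1]
Peg 1: [3, 2]
Peg 2: [6]

After move 3 (0->2):
Peg 0: [5, 4]
Peg 1: [3, 2]
Peg 2: [6, 1]

After move 4 (2->0):
Peg 0: [5, 4, 1]
Peg 1: [3, 2]
Peg 2: [6]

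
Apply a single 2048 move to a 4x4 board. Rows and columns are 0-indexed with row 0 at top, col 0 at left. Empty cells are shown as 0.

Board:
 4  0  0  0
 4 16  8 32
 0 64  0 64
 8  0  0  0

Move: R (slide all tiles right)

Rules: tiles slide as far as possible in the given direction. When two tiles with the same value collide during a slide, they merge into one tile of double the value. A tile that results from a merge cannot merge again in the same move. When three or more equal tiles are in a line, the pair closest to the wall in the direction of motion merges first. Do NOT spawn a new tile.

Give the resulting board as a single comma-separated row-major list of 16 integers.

Slide right:
row 0: [4, 0, 0, 0] -> [0, 0, 0, 4]
row 1: [4, 16, 8, 32] -> [4, 16, 8, 32]
row 2: [0, 64, 0, 64] -> [0, 0, 0, 128]
row 3: [8, 0, 0, 0] -> [0, 0, 0, 8]

Answer: 0, 0, 0, 4, 4, 16, 8, 32, 0, 0, 0, 128, 0, 0, 0, 8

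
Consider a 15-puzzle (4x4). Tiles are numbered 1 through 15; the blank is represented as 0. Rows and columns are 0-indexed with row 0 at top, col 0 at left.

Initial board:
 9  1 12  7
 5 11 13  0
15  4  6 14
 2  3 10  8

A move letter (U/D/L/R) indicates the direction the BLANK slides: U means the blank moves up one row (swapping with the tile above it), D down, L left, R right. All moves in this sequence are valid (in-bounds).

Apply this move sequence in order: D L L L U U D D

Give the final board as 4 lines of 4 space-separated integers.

Answer:  9  1 12  7
 5 11 13 14
 0 15  4  6
 2  3 10  8

Derivation:
After move 1 (D):
 9  1 12  7
 5 11 13 14
15  4  6  0
 2  3 10  8

After move 2 (L):
 9  1 12  7
 5 11 13 14
15  4  0  6
 2  3 10  8

After move 3 (L):
 9  1 12  7
 5 11 13 14
15  0  4  6
 2  3 10  8

After move 4 (L):
 9  1 12  7
 5 11 13 14
 0 15  4  6
 2  3 10  8

After move 5 (U):
 9  1 12  7
 0 11 13 14
 5 15  4  6
 2  3 10  8

After move 6 (U):
 0  1 12  7
 9 11 13 14
 5 15  4  6
 2  3 10  8

After move 7 (D):
 9  1 12  7
 0 11 13 14
 5 15  4  6
 2  3 10  8

After move 8 (D):
 9  1 12  7
 5 11 13 14
 0 15  4  6
 2  3 10  8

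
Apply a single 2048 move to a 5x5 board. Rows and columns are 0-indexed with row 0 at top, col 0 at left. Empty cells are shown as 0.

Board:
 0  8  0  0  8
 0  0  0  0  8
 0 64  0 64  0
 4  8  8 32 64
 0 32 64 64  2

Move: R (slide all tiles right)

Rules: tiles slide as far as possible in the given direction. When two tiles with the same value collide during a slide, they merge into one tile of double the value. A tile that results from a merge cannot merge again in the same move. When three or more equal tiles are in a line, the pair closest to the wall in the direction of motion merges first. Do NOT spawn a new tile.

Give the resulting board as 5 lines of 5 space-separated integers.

Slide right:
row 0: [0, 8, 0, 0, 8] -> [0, 0, 0, 0, 16]
row 1: [0, 0, 0, 0, 8] -> [0, 0, 0, 0, 8]
row 2: [0, 64, 0, 64, 0] -> [0, 0, 0, 0, 128]
row 3: [4, 8, 8, 32, 64] -> [0, 4, 16, 32, 64]
row 4: [0, 32, 64, 64, 2] -> [0, 0, 32, 128, 2]

Answer:   0   0   0   0  16
  0   0   0   0   8
  0   0   0   0 128
  0   4  16  32  64
  0   0  32 128   2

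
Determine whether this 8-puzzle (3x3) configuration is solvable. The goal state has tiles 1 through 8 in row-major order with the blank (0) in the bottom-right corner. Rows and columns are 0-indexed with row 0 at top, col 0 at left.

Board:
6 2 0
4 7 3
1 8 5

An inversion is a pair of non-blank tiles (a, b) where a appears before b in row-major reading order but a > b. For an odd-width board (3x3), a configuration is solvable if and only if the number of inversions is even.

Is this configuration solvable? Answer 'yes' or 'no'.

Inversions (pairs i<j in row-major order where tile[i] > tile[j] > 0): 13
13 is odd, so the puzzle is not solvable.

Answer: no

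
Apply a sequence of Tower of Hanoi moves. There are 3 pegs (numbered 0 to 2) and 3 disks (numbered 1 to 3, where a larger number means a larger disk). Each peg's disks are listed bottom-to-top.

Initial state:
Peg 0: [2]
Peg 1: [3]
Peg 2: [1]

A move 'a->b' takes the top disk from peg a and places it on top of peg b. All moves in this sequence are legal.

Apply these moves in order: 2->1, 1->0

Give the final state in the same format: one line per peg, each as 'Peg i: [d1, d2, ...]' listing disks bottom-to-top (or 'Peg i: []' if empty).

After move 1 (2->1):
Peg 0: [2]
Peg 1: [3, 1]
Peg 2: []

After move 2 (1->0):
Peg 0: [2, 1]
Peg 1: [3]
Peg 2: []

Answer: Peg 0: [2, 1]
Peg 1: [3]
Peg 2: []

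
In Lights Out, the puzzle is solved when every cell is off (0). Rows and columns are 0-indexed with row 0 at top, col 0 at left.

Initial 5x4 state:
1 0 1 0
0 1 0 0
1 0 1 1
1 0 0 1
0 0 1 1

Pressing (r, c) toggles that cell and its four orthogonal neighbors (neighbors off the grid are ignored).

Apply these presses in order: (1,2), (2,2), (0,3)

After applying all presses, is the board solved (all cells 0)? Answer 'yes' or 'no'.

Answer: no

Derivation:
After press 1 at (1,2):
1 0 0 0
0 0 1 1
1 0 0 1
1 0 0 1
0 0 1 1

After press 2 at (2,2):
1 0 0 0
0 0 0 1
1 1 1 0
1 0 1 1
0 0 1 1

After press 3 at (0,3):
1 0 1 1
0 0 0 0
1 1 1 0
1 0 1 1
0 0 1 1

Lights still on: 11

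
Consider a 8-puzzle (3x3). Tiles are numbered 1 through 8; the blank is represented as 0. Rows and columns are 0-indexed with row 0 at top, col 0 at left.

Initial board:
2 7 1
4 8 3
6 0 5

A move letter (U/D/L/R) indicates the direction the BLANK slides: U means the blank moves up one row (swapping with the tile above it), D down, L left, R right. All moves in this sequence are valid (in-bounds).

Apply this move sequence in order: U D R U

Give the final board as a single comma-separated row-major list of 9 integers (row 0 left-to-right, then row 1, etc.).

After move 1 (U):
2 7 1
4 0 3
6 8 5

After move 2 (D):
2 7 1
4 8 3
6 0 5

After move 3 (R):
2 7 1
4 8 3
6 5 0

After move 4 (U):
2 7 1
4 8 0
6 5 3

Answer: 2, 7, 1, 4, 8, 0, 6, 5, 3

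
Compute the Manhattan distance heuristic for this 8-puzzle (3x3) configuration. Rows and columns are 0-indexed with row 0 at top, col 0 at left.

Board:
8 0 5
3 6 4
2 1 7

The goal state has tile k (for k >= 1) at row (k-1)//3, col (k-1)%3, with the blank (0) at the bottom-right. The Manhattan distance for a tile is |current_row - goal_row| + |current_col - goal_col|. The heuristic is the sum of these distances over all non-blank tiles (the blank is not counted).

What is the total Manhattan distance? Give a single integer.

Answer: 19

Derivation:
Tile 8: at (0,0), goal (2,1), distance |0-2|+|0-1| = 3
Tile 5: at (0,2), goal (1,1), distance |0-1|+|2-1| = 2
Tile 3: at (1,0), goal (0,2), distance |1-0|+|0-2| = 3
Tile 6: at (1,1), goal (1,2), distance |1-1|+|1-2| = 1
Tile 4: at (1,2), goal (1,0), distance |1-1|+|2-0| = 2
Tile 2: at (2,0), goal (0,1), distance |2-0|+|0-1| = 3
Tile 1: at (2,1), goal (0,0), distance |2-0|+|1-0| = 3
Tile 7: at (2,2), goal (2,0), distance |2-2|+|2-0| = 2
Sum: 3 + 2 + 3 + 1 + 2 + 3 + 3 + 2 = 19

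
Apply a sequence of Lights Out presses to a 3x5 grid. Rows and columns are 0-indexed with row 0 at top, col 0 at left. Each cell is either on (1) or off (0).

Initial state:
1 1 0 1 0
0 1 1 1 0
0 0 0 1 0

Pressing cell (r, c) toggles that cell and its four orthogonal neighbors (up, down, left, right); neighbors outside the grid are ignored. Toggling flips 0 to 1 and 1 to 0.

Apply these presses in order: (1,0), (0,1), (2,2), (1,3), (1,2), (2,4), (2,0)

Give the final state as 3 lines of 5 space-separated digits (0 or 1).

After press 1 at (1,0):
0 1 0 1 0
1 0 1 1 0
1 0 0 1 0

After press 2 at (0,1):
1 0 1 1 0
1 1 1 1 0
1 0 0 1 0

After press 3 at (2,2):
1 0 1 1 0
1 1 0 1 0
1 1 1 0 0

After press 4 at (1,3):
1 0 1 0 0
1 1 1 0 1
1 1 1 1 0

After press 5 at (1,2):
1 0 0 0 0
1 0 0 1 1
1 1 0 1 0

After press 6 at (2,4):
1 0 0 0 0
1 0 0 1 0
1 1 0 0 1

After press 7 at (2,0):
1 0 0 0 0
0 0 0 1 0
0 0 0 0 1

Answer: 1 0 0 0 0
0 0 0 1 0
0 0 0 0 1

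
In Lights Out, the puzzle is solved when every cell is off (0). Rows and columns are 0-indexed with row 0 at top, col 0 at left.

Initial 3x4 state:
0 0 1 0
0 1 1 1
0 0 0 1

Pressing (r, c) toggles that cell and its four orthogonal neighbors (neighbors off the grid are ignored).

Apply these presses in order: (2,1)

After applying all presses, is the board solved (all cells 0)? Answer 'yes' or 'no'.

Answer: no

Derivation:
After press 1 at (2,1):
0 0 1 0
0 0 1 1
1 1 1 1

Lights still on: 7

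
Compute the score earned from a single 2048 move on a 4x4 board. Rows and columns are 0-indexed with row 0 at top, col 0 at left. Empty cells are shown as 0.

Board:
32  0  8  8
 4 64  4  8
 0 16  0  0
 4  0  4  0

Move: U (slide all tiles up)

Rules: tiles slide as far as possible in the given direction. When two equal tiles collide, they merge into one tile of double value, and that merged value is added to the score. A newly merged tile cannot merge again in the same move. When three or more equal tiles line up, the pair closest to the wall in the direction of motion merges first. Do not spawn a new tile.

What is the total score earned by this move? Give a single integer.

Answer: 32

Derivation:
Slide up:
col 0: [32, 4, 0, 4] -> [32, 8, 0, 0]  score +8 (running 8)
col 1: [0, 64, 16, 0] -> [64, 16, 0, 0]  score +0 (running 8)
col 2: [8, 4, 0, 4] -> [8, 8, 0, 0]  score +8 (running 16)
col 3: [8, 8, 0, 0] -> [16, 0, 0, 0]  score +16 (running 32)
Board after move:
32 64  8 16
 8 16  8  0
 0  0  0  0
 0  0  0  0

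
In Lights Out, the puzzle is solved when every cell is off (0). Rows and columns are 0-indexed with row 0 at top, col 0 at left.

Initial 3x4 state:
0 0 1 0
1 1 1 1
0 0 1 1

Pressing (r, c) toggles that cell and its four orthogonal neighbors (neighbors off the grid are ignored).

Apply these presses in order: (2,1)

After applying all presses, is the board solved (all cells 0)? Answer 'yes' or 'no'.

After press 1 at (2,1):
0 0 1 0
1 0 1 1
1 1 0 1

Lights still on: 7

Answer: no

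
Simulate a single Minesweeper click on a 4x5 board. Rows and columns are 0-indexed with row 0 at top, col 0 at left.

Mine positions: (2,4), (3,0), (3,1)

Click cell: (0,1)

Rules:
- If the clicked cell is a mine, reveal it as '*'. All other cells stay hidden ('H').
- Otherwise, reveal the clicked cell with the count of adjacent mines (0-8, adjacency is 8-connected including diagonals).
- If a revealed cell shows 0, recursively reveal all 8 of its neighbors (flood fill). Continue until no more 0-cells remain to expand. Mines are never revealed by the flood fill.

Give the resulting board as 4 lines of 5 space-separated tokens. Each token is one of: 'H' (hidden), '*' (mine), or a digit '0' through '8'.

0 0 0 0 0
0 0 0 1 1
2 2 1 1 H
H H H H H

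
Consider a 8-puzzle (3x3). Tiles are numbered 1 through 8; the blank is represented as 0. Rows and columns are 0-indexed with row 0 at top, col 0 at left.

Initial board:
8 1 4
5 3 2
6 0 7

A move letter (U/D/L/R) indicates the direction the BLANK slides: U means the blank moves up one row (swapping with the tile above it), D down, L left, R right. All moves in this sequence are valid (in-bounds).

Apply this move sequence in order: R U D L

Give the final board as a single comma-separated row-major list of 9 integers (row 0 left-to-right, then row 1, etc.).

Answer: 8, 1, 4, 5, 3, 2, 6, 0, 7

Derivation:
After move 1 (R):
8 1 4
5 3 2
6 7 0

After move 2 (U):
8 1 4
5 3 0
6 7 2

After move 3 (D):
8 1 4
5 3 2
6 7 0

After move 4 (L):
8 1 4
5 3 2
6 0 7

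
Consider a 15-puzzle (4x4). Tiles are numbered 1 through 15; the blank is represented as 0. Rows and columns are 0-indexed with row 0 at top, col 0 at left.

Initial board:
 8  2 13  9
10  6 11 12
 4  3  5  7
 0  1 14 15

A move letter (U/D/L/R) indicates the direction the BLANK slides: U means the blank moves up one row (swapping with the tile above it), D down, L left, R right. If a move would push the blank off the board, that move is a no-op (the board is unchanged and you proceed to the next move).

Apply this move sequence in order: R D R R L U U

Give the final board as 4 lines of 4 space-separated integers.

After move 1 (R):
 8  2 13  9
10  6 11 12
 4  3  5  7
 1  0 14 15

After move 2 (D):
 8  2 13  9
10  6 11 12
 4  3  5  7
 1  0 14 15

After move 3 (R):
 8  2 13  9
10  6 11 12
 4  3  5  7
 1 14  0 15

After move 4 (R):
 8  2 13  9
10  6 11 12
 4  3  5  7
 1 14 15  0

After move 5 (L):
 8  2 13  9
10  6 11 12
 4  3  5  7
 1 14  0 15

After move 6 (U):
 8  2 13  9
10  6 11 12
 4  3  0  7
 1 14  5 15

After move 7 (U):
 8  2 13  9
10  6  0 12
 4  3 11  7
 1 14  5 15

Answer:  8  2 13  9
10  6  0 12
 4  3 11  7
 1 14  5 15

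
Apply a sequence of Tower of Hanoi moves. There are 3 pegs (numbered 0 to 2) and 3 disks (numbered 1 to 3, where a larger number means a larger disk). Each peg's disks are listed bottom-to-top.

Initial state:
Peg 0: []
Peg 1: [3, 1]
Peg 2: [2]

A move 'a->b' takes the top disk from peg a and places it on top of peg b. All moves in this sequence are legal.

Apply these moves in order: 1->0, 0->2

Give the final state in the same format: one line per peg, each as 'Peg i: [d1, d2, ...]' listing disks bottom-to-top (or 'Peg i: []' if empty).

After move 1 (1->0):
Peg 0: [1]
Peg 1: [3]
Peg 2: [2]

After move 2 (0->2):
Peg 0: []
Peg 1: [3]
Peg 2: [2, 1]

Answer: Peg 0: []
Peg 1: [3]
Peg 2: [2, 1]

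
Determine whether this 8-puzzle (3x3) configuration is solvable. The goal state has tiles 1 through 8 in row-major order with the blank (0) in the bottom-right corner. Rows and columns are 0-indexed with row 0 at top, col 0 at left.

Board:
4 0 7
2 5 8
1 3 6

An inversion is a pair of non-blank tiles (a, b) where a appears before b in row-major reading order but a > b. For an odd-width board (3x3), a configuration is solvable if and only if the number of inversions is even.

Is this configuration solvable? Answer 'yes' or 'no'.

Answer: yes

Derivation:
Inversions (pairs i<j in row-major order where tile[i] > tile[j] > 0): 14
14 is even, so the puzzle is solvable.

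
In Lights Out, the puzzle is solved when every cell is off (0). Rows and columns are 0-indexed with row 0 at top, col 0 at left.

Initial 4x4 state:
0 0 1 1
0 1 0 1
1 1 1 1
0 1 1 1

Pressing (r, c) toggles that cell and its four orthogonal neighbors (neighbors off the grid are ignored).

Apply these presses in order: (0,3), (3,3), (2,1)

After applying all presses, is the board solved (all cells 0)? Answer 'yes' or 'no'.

Answer: yes

Derivation:
After press 1 at (0,3):
0 0 0 0
0 1 0 0
1 1 1 1
0 1 1 1

After press 2 at (3,3):
0 0 0 0
0 1 0 0
1 1 1 0
0 1 0 0

After press 3 at (2,1):
0 0 0 0
0 0 0 0
0 0 0 0
0 0 0 0

Lights still on: 0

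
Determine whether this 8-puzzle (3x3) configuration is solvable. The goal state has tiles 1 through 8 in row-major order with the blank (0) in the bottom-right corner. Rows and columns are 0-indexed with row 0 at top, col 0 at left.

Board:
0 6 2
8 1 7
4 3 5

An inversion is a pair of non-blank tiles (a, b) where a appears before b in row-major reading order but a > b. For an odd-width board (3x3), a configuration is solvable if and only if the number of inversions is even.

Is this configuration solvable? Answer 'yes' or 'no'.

Answer: no

Derivation:
Inversions (pairs i<j in row-major order where tile[i] > tile[j] > 0): 15
15 is odd, so the puzzle is not solvable.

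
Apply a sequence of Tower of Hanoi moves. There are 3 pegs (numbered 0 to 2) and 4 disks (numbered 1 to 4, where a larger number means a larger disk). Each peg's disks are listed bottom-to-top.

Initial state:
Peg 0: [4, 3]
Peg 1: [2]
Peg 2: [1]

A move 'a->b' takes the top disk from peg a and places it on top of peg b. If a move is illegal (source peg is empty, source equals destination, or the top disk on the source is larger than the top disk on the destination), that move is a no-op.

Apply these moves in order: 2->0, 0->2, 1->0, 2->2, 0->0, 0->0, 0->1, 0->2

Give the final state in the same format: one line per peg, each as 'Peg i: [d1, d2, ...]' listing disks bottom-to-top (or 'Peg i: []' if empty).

After move 1 (2->0):
Peg 0: [4, 3, 1]
Peg 1: [2]
Peg 2: []

After move 2 (0->2):
Peg 0: [4, 3]
Peg 1: [2]
Peg 2: [1]

After move 3 (1->0):
Peg 0: [4, 3, 2]
Peg 1: []
Peg 2: [1]

After move 4 (2->2):
Peg 0: [4, 3, 2]
Peg 1: []
Peg 2: [1]

After move 5 (0->0):
Peg 0: [4, 3, 2]
Peg 1: []
Peg 2: [1]

After move 6 (0->0):
Peg 0: [4, 3, 2]
Peg 1: []
Peg 2: [1]

After move 7 (0->1):
Peg 0: [4, 3]
Peg 1: [2]
Peg 2: [1]

After move 8 (0->2):
Peg 0: [4, 3]
Peg 1: [2]
Peg 2: [1]

Answer: Peg 0: [4, 3]
Peg 1: [2]
Peg 2: [1]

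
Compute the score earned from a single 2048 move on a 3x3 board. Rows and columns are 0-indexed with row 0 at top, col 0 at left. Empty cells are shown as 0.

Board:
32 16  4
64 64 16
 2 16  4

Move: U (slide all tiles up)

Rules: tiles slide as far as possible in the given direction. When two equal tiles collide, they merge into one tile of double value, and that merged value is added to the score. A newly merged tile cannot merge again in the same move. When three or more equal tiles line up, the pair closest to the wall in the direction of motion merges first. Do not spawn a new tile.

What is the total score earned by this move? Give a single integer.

Answer: 0

Derivation:
Slide up:
col 0: [32, 64, 2] -> [32, 64, 2]  score +0 (running 0)
col 1: [16, 64, 16] -> [16, 64, 16]  score +0 (running 0)
col 2: [4, 16, 4] -> [4, 16, 4]  score +0 (running 0)
Board after move:
32 16  4
64 64 16
 2 16  4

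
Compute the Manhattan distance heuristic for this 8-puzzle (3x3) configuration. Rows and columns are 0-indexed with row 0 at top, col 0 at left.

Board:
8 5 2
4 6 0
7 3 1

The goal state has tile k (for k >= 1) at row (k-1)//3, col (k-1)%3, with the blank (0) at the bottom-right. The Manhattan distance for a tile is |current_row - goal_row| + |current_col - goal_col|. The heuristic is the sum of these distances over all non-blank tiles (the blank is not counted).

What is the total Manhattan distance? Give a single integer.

Tile 8: (0,0)->(2,1) = 3
Tile 5: (0,1)->(1,1) = 1
Tile 2: (0,2)->(0,1) = 1
Tile 4: (1,0)->(1,0) = 0
Tile 6: (1,1)->(1,2) = 1
Tile 7: (2,0)->(2,0) = 0
Tile 3: (2,1)->(0,2) = 3
Tile 1: (2,2)->(0,0) = 4
Sum: 3 + 1 + 1 + 0 + 1 + 0 + 3 + 4 = 13

Answer: 13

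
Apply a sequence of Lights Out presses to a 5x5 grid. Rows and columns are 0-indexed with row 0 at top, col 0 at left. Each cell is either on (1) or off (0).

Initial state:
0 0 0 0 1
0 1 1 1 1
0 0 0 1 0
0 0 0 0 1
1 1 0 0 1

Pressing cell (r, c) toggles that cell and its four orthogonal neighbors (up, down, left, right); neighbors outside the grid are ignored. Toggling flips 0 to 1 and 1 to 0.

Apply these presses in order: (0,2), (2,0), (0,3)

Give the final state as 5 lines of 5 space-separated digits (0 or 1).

Answer: 0 1 0 0 0
1 1 0 0 1
1 1 0 1 0
1 0 0 0 1
1 1 0 0 1

Derivation:
After press 1 at (0,2):
0 1 1 1 1
0 1 0 1 1
0 0 0 1 0
0 0 0 0 1
1 1 0 0 1

After press 2 at (2,0):
0 1 1 1 1
1 1 0 1 1
1 1 0 1 0
1 0 0 0 1
1 1 0 0 1

After press 3 at (0,3):
0 1 0 0 0
1 1 0 0 1
1 1 0 1 0
1 0 0 0 1
1 1 0 0 1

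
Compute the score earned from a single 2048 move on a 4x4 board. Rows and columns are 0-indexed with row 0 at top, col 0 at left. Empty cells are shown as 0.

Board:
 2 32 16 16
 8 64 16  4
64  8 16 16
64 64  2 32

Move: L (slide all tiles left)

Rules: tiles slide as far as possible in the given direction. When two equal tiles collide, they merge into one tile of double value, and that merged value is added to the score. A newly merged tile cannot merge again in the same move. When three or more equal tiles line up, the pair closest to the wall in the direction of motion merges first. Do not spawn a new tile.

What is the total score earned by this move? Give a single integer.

Slide left:
row 0: [2, 32, 16, 16] -> [2, 32, 32, 0]  score +32 (running 32)
row 1: [8, 64, 16, 4] -> [8, 64, 16, 4]  score +0 (running 32)
row 2: [64, 8, 16, 16] -> [64, 8, 32, 0]  score +32 (running 64)
row 3: [64, 64, 2, 32] -> [128, 2, 32, 0]  score +128 (running 192)
Board after move:
  2  32  32   0
  8  64  16   4
 64   8  32   0
128   2  32   0

Answer: 192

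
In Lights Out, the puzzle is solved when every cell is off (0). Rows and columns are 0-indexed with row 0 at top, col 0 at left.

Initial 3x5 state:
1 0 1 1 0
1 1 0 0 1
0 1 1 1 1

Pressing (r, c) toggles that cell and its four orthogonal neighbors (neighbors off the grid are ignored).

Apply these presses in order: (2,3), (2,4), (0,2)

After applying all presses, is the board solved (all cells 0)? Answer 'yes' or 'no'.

Answer: no

Derivation:
After press 1 at (2,3):
1 0 1 1 0
1 1 0 1 1
0 1 0 0 0

After press 2 at (2,4):
1 0 1 1 0
1 1 0 1 0
0 1 0 1 1

After press 3 at (0,2):
1 1 0 0 0
1 1 1 1 0
0 1 0 1 1

Lights still on: 9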